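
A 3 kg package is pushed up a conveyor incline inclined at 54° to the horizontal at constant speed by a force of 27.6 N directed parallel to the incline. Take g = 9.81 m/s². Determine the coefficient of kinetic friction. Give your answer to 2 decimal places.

0.22

At constant speed ΣF = 0 along the incline. The applied 27.6 N acts up the slope; the weight component mg sin 54° = 23.809 N and kinetic friction μN both act down the slope.
So 27.6 = 23.809 + μ × 17.299, giving μ = (27.6 − 23.809) / 17.299 = 0.2191.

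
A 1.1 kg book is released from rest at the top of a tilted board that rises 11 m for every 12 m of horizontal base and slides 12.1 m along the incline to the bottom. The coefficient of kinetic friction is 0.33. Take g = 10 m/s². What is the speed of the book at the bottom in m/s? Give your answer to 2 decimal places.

The weight component along the incline is mg sin 42.51° = 7.433 N and the normal force is N = mg cos 42.51° = 8.109 N.
Friction up the slope is f = μN = 0.33 × 8.109 = 2.676 N, so the net downslope force is 7.433 − 2.676 = 4.757 N and a = 4.757 / 1.1 = 4.3245 m/s².
Starting from rest over a distance of 12.1 m, v² = 2aL = 2 × 4.3245 × 12.1 = 104.6529, so v = 10.2300 m/s.

10.23 m/s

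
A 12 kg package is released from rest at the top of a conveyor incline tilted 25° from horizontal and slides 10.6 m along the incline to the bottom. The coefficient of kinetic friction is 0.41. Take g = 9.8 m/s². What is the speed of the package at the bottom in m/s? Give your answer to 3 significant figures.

3.26 m/s

The weight component along the incline is mg sin 25° = 49.700 N and the normal force is N = mg cos 25° = 106.582 N.
Friction up the slope is f = μN = 0.41 × 106.582 = 43.699 N, so the net downslope force is 49.700 − 43.699 = 6.001 N and a = 6.001 / 12 = 0.5001 m/s².
Starting from rest over a distance of 10.6 m, v² = 2aL = 2 × 0.5001 × 10.6 = 10.6021, so v = 3.2561 m/s.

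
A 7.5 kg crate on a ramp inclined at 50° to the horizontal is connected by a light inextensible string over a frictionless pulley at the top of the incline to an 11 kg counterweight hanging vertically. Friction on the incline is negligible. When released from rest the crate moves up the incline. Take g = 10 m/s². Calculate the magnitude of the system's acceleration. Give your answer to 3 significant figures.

2.84 m/s²

For the crate on the incline: the weight component along the slope is m₁g sin 50° = 7.5 × 10 × 0.7660 = 57.450 N and the normal force is N = m₁g cos 50° = 48.209 N.
Newton's second law for the crate (up-slope positive): T − 57.450 = 7.5 a. For the hanging counterweight (downward positive): 11 × 10 − T = 11 a.
Adding the two equations eliminates T: 52.550 = 18.5 a, so a = 2.8405 m/s².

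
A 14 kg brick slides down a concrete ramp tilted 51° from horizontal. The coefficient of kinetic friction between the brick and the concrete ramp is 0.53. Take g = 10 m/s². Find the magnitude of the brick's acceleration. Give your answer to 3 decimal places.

Resolving the weight along the incline: the component pulling the brick down the slope is mg sin 51° = 14 × 10 × 0.7771 = 108.794 N, and the normal force is N = mg cos 51° = 14 × 10 × 0.6293 = 88.102 N.
Kinetic friction acts up the slope with magnitude f = μN = 0.53 × 88.102 = 46.694 N.
Net force along the incline is 108.794 − 46.694 = 62.100 N, so a = 62.100 / 14 = 4.4357 m/s².

4.436 m/s²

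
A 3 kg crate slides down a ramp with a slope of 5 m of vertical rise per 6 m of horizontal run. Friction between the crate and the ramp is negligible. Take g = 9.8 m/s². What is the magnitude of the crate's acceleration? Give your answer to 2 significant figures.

Resolving the weight along the incline: the component pulling the crate down the slope is mg sin 39.81° = 3 × 9.8 × 0.6402 = 18.822 N, and the normal force is N = mg cos 39.81° = 3 × 9.8 × 0.7682 = 22.585 N.
With no friction the net force along the incline is 18.822 N, so a = g sin 39.81° = 18.822 / 3 = 6.2740 m/s².

6.3 m/s²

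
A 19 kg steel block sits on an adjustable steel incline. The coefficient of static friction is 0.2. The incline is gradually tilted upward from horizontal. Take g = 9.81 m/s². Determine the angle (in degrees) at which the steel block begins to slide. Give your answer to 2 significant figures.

11°

At the threshold of sliding, static friction is at its maximum μ_s N and exactly balances the weight component along the incline: mg sin θ = μ_s mg cos θ.
Hence tan θ = μ_s = 0.2, so θ = arctan(0.2) = 11.3099°.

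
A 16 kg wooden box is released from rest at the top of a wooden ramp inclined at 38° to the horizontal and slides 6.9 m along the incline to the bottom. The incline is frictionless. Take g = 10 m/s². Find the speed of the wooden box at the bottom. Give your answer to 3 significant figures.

9.22 m/s

The weight component along the incline is mg sin 38° = 98.506 N and the normal force is N = mg cos 38° = 126.082 N.
With no friction, a = g sin 38° = 6.1566 m/s².
Starting from rest over a distance of 6.9 m, v² = 2aL = 2 × 6.1566 × 6.9 = 84.9611, so v = 9.2174 m/s.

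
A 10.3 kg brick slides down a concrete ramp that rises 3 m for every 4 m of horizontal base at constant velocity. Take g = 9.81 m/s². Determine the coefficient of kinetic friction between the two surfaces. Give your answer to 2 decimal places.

0.75

At constant velocity the net force along the incline is zero: mg sin 36.87° = μ mg cos 36.87°.
So μ = tan 36.87° = 0.6000 / 0.8000 = 0.7500.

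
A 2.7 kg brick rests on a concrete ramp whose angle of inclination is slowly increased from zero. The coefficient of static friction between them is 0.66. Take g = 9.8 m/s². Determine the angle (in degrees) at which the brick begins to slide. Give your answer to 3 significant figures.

33.4°

At the threshold of sliding, static friction is at its maximum μ_s N and exactly balances the weight component along the incline: mg sin θ = μ_s mg cos θ.
Hence tan θ = μ_s = 0.66, so θ = arctan(0.66) = 33.4248°.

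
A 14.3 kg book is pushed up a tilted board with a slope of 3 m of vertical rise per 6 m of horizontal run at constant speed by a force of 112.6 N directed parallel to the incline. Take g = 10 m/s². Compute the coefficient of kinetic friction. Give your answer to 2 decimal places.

0.38

At constant speed ΣF = 0 along the incline. The applied 112.6 N acts up the slope; the weight component mg sin 26.57° = 63.952 N and kinetic friction μN both act down the slope.
So 112.6 = 63.952 + μ × 127.903, giving μ = (112.6 − 63.952) / 127.903 = 0.3804.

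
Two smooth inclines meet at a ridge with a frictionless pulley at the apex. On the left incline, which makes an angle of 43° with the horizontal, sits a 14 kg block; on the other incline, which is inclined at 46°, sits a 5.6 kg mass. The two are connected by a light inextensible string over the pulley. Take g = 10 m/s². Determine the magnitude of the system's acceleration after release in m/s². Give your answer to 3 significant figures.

Resolve each weight along its own incline: the 14 kg mass has component 14 × 10 × sin 43° = 95.480 N down its slope, and the 5.6 kg mass has 5.6 × 10 × sin 46° = 40.283 N down its slope.
The 14 kg side's 95.480 N exceeds the other side's 40.283 N, so that mass slides down and the 5.6 kg mass slides up. Taking that direction as positive, Newton's second law for the whole system gives 95.480 − 40.283 = (14 + 5.6) a, so a = 55.197 / 19.6 = 2.8162 m/s².

2.82 m/s²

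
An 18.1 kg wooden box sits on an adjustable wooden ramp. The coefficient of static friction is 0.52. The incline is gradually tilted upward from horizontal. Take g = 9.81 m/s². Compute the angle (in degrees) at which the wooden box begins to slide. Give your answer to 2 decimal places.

At the threshold of sliding, static friction is at its maximum μ_s N and exactly balances the weight component along the incline: mg sin θ = μ_s mg cos θ.
Hence tan θ = μ_s = 0.52, so θ = arctan(0.52) = 27.4744°.

27.47°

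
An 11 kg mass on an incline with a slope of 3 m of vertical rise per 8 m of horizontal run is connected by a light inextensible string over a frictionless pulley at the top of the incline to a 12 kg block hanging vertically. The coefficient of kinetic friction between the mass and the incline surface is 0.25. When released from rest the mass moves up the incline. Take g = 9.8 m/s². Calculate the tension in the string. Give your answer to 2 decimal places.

89.16 N

For the mass on the incline: the weight component along the slope is m₁g sin 20.56° = 11 × 9.8 × 0.3511 = 37.849 N and the normal force is N = m₁g cos 20.56° = 100.936 N.
Kinetic friction opposes the mass's motion up the incline: f = μN = 0.25 × 100.936 = 25.234 N acting down the slope.
Newton's second law for the mass (up-slope positive): T − 37.849 − 25.234 = 11 a. For the hanging block (downward positive): 12 × 9.8 − T = 12 a.
Adding the two equations eliminates T: 54.517 = 23 a, so a = 2.3703 m/s².
Then from the hanging block's equation, T = 12 × (9.8 − 2.3703) = 89.156 N.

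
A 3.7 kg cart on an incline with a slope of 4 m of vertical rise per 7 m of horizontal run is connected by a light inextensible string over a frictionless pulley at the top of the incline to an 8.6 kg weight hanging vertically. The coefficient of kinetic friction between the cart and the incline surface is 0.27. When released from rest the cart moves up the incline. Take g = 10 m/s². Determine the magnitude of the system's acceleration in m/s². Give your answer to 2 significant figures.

4.8 m/s²

For the cart on the incline: the weight component along the slope is m₁g sin 29.74° = 3.7 × 10 × 0.4961 = 18.356 N and the normal force is N = m₁g cos 29.74° = 32.125 N.
Kinetic friction opposes the cart's motion up the incline: f = μN = 0.27 × 32.125 = 8.674 N acting down the slope.
Newton's second law for the cart (up-slope positive): T − 18.356 − 8.674 = 3.7 a. For the hanging weight (downward positive): 8.6 × 10 − T = 8.6 a.
Adding the two equations eliminates T: 58.970 = 12.3 a, so a = 4.7943 m/s².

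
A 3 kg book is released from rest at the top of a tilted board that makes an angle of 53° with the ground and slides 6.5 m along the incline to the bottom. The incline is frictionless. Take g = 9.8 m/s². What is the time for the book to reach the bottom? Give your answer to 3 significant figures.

The weight component along the incline is mg sin 53° = 23.480 N and the normal force is N = mg cos 53° = 17.693 N.
With no friction, a = g sin 53° = 7.8266 m/s².
Starting from rest, L = ½at², so t = √(2L/a) = √(2 × 6.5 / 7.8266) = 1.2888 s.

1.29 s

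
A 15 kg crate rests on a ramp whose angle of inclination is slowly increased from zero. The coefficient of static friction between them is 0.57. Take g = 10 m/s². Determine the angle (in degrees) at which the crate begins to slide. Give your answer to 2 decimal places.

29.68°

At the threshold of sliding, static friction is at its maximum μ_s N and exactly balances the weight component along the incline: mg sin θ = μ_s mg cos θ.
Hence tan θ = μ_s = 0.57, so θ = arctan(0.57) = 29.6831°.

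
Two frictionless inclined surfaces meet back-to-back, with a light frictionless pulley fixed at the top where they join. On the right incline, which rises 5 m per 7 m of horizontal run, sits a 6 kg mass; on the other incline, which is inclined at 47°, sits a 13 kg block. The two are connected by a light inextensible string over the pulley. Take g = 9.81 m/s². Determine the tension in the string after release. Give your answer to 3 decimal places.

Resolve each weight along its own incline: the 6 kg mass has component 6 × 9.81 × sin 35.54° = 34.212 N down its slope, and the 13 kg mass has 13 × 9.81 × sin 47° = 93.270 N down its slope.
The 13 kg side's 93.270 N exceeds the other side's 34.212 N, so that mass slides down and the 6 kg mass slides up. Taking that direction as positive, Newton's second law for the whole system gives 93.270 − 34.212 = (6 + 13) a, so a = 59.058 / 19 = 3.1083 m/s².
For the 6 kg mass (up-slope positive): T − 34.212 = 6 × 3.1083, so T = 52.862 N.

52.862 N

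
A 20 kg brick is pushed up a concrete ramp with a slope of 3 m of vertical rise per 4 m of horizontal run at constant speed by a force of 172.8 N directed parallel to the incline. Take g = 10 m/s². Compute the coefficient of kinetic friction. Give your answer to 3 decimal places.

At constant speed ΣF = 0 along the incline. The applied 172.8 N acts up the slope; the weight component mg sin 36.87° = 120.000 N and kinetic friction μN both act down the slope.
So 172.8 = 120.000 + μ × 160.000, giving μ = (172.8 − 120.000) / 160.000 = 0.3300.

0.330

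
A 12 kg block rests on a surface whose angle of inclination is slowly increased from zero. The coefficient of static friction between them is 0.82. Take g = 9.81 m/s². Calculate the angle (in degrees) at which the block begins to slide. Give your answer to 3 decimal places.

39.352°

At the threshold of sliding, static friction is at its maximum μ_s N and exactly balances the weight component along the incline: mg sin θ = μ_s mg cos θ.
Hence tan θ = μ_s = 0.82, so θ = arctan(0.82) = 39.3518°.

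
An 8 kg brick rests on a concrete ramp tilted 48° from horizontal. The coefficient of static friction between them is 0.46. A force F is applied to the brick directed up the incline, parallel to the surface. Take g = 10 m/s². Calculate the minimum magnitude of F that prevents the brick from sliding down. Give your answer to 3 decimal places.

The normal force is N = mg cos 48° = 53.530 N. With F at its minimum the brick is on the verge of sliding down, so static friction is at its maximum μ_s N = 0.46 × 53.530 = 24.624 N and acts up the slope.
Equilibrium along the incline: F + μ_s N = mg sin 48°, so F = 59.452 − 24.624 = 34.828 N.

34.828 N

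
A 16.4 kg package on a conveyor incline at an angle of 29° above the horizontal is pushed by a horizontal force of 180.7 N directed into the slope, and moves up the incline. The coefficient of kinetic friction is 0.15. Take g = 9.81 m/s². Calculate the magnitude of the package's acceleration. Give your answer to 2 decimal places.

The horizontal push has components F cos 29° = 180.7 × 0.8746 = 158.040 N up the incline and F sin 29° = 180.7 × 0.4848 = 87.603 N pressing into the surface.
The normal force is therefore N = mg cos 29° + F sin 29° = 140.709 + 87.603 = 228.312 N, and kinetic friction down the slope is μN = 0.15 × 228.312 = 34.247 N.
Along the incline: F cos 29° − mg sin 29° − μN = ma, so 158.040 − 77.997 − 34.247 = 16.4 a, giving a = 2.7924 m/s².

2.79 m/s²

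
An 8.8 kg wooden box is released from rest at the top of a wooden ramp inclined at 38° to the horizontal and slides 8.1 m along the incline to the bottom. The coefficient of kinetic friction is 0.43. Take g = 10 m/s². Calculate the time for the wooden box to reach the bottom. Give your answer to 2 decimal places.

2.42 s

The weight component along the incline is mg sin 38° = 54.178 N and the normal force is N = mg cos 38° = 69.345 N.
Friction up the slope is f = μN = 0.43 × 69.345 = 29.818 N, so the net downslope force is 54.178 − 29.818 = 24.360 N and a = 24.360 / 8.8 = 2.7682 m/s².
Starting from rest, L = ½at², so t = √(2L/a) = √(2 × 8.1 / 2.7682) = 2.4191 s.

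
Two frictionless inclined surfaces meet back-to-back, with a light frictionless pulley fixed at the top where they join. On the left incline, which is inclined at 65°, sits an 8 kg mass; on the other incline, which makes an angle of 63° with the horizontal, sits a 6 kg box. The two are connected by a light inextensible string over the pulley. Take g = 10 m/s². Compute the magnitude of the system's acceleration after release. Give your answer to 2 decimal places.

Resolve each weight along its own incline: the 8 kg mass has component 8 × 10 × sin 65° = 72.505 N down its slope, and the 6 kg mass has 6 × 10 × sin 63° = 53.460 N down its slope.
The 8 kg side's 72.505 N exceeds the other side's 53.460 N, so that mass slides down and the 6 kg mass slides up. Taking that direction as positive, Newton's second law for the whole system gives 72.505 − 53.460 = (8 + 6) a, so a = 19.045 / 14 = 1.3604 m/s².

1.36 m/s²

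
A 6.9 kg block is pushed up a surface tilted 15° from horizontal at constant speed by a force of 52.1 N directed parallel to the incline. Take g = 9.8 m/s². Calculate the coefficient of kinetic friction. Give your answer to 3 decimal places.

0.530

At constant speed ΣF = 0 along the incline. The applied 52.1 N acts up the slope; the weight component mg sin 15° = 17.501 N and kinetic friction μN both act down the slope.
So 52.1 = 17.501 + μ × 65.316, giving μ = (52.1 − 17.501) / 65.316 = 0.5297.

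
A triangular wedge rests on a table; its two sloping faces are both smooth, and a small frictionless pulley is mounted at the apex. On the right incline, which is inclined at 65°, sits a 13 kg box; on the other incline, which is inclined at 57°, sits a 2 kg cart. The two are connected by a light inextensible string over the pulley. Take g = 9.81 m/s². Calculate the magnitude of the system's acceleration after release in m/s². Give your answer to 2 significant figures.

6.6 m/s²

Resolve each weight along its own incline: the 13 kg mass has component 13 × 9.81 × sin 65° = 115.581 N down its slope, and the 2 kg mass has 2 × 9.81 × sin 57° = 16.455 N down its slope.
The 13 kg side's 115.581 N exceeds the other side's 16.455 N, so that mass slides down and the 2 kg mass slides up. Taking that direction as positive, Newton's second law for the whole system gives 115.581 − 16.455 = (13 + 2) a, so a = 99.126 / 15 = 6.6084 m/s².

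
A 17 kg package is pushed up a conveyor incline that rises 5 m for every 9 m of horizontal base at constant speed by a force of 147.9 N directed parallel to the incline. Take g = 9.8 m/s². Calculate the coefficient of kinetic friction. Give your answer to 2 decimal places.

0.46

At constant speed ΣF = 0 along the incline. The applied 147.9 N acts up the slope; the weight component mg sin 29.05° = 80.908 N and kinetic friction μN both act down the slope.
So 147.9 = 80.908 + μ × 145.635, giving μ = (147.9 − 80.908) / 145.635 = 0.4600.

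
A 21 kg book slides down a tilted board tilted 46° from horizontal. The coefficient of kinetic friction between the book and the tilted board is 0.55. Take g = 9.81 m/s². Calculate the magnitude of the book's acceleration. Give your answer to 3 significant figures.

3.31 m/s²

Resolving the weight along the incline: the component pulling the book down the slope is mg sin 46° = 21 × 9.81 × 0.7193 = 148.183 N, and the normal force is N = mg cos 46° = 21 × 9.81 × 0.6947 = 143.115 N.
Kinetic friction acts up the slope with magnitude f = μN = 0.55 × 143.115 = 78.713 N.
Net force along the incline is 148.183 − 78.713 = 69.470 N, so a = 69.470 / 21 = 3.3081 m/s².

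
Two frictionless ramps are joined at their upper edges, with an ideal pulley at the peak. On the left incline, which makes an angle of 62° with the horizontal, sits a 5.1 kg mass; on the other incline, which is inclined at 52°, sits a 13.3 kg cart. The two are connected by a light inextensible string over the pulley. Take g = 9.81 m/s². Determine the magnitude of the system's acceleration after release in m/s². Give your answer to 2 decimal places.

3.19 m/s²

Resolve each weight along its own incline: the 5.1 kg mass has component 5.1 × 9.81 × sin 62° = 44.175 N down its slope, and the 13.3 kg mass has 13.3 × 9.81 × sin 52° = 102.814 N down its slope.
The 13.3 kg side's 102.814 N exceeds the other side's 44.175 N, so that mass slides down and the 5.1 kg mass slides up. Taking that direction as positive, Newton's second law for the whole system gives 102.814 − 44.175 = (5.1 + 13.3) a, so a = 58.639 / 18.4 = 3.1869 m/s².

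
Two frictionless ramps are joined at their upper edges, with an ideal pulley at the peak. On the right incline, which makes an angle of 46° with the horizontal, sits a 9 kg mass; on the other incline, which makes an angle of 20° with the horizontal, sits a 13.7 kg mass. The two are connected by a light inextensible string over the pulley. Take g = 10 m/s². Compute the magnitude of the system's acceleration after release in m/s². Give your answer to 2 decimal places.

Resolve each weight along its own incline: the 9 kg mass has component 9 × 10 × sin 46° = 64.741 N down its slope, and the 13.7 kg mass has 13.7 × 10 × sin 20° = 46.857 N down its slope.
The 9 kg side's 64.741 N exceeds the other side's 46.857 N, so that mass slides down and the 13.7 kg mass slides up. Taking that direction as positive, Newton's second law for the whole system gives 64.741 − 46.857 = (9 + 13.7) a, so a = 17.884 / 22.7 = 0.7878 m/s².

0.79 m/s²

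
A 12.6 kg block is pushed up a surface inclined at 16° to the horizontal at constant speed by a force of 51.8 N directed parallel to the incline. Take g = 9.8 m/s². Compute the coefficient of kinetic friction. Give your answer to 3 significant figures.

0.150

At constant speed ΣF = 0 along the incline. The applied 51.8 N acts up the slope; the weight component mg sin 16° = 34.036 N and kinetic friction μN both act down the slope.
So 51.8 = 34.036 + μ × 118.697, giving μ = (51.8 − 34.036) / 118.697 = 0.1497.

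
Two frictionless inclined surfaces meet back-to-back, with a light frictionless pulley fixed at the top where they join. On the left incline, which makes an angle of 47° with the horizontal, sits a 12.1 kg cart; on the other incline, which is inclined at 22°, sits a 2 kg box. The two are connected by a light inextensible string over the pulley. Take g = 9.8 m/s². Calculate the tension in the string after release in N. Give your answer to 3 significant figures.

Resolve each weight along its own incline: the 12.1 kg mass has component 12.1 × 9.8 × sin 47° = 86.724 N down its slope, and the 2 kg mass has 2 × 9.8 × sin 22° = 7.342 N down its slope.
The 12.1 kg side's 86.724 N exceeds the other side's 7.342 N, so that mass slides down and the 2 kg mass slides up. Taking that direction as positive, Newton's second law for the whole system gives 86.724 − 7.342 = (12.1 + 2) a, so a = 79.382 / 14.1 = 5.6299 m/s².
For the 2 kg mass (up-slope positive): T − 7.342 = 2 × 5.6299, so T = 18.602 N.

18.6 N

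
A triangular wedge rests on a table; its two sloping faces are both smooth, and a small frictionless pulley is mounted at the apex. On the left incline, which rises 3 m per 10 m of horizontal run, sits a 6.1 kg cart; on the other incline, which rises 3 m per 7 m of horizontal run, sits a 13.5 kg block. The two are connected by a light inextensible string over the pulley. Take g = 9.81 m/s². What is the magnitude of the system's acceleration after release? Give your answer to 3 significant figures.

1.78 m/s²

Resolve each weight along its own incline: the 6.1 kg mass has component 6.1 × 9.81 × sin 16.70° = 17.195 N down its slope, and the 13.5 kg mass has 13.5 × 9.81 × sin 23.20° = 52.169 N down its slope.
The 13.5 kg side's 52.169 N exceeds the other side's 17.195 N, so that mass slides down and the 6.1 kg mass slides up. Taking that direction as positive, Newton's second law for the whole system gives 52.169 − 17.195 = (6.1 + 13.5) a, so a = 34.974 / 19.6 = 1.7844 m/s².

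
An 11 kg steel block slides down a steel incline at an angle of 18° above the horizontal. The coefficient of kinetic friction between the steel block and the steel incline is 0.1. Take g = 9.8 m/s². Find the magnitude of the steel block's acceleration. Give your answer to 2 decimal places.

2.10 m/s²

Resolving the weight along the incline: the component pulling the steel block down the slope is mg sin 18° = 11 × 9.8 × 0.3090 = 33.310 N, and the normal force is N = mg cos 18° = 11 × 9.8 × 0.9511 = 102.529 N.
Kinetic friction acts up the slope with magnitude f = μN = 0.1 × 102.529 = 10.253 N.
Net force along the incline is 33.310 − 10.253 = 23.057 N, so a = 23.057 / 11 = 2.0961 m/s².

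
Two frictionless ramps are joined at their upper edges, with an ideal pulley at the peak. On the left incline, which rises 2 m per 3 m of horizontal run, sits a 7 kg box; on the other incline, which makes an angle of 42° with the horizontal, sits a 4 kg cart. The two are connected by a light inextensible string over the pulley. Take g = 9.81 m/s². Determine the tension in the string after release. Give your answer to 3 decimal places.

30.560 N

Resolve each weight along its own incline: the 7 kg mass has component 7 × 9.81 × sin 33.69° = 38.091 N down its slope, and the 4 kg mass has 4 × 9.81 × sin 42° = 26.257 N down its slope.
The 7 kg side's 38.091 N exceeds the other side's 26.257 N, so that mass slides down and the 4 kg mass slides up. Taking that direction as positive, Newton's second law for the whole system gives 38.091 − 26.257 = (7 + 4) a, so a = 11.834 / 11 = 1.0758 m/s².
For the 4 kg mass (up-slope positive): T − 26.257 = 4 × 1.0758, so T = 30.560 N.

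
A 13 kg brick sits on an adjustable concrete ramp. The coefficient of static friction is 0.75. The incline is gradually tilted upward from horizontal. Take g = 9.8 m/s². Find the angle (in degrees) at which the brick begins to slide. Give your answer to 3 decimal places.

At the threshold of sliding, static friction is at its maximum μ_s N and exactly balances the weight component along the incline: mg sin θ = μ_s mg cos θ.
Hence tan θ = μ_s = 0.75, so θ = arctan(0.75) = 36.8699°.

36.870°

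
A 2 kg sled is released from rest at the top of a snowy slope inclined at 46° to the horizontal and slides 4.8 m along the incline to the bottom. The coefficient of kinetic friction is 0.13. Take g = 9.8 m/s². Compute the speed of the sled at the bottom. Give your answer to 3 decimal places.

The weight component along the incline is mg sin 46° = 14.099 N and the normal force is N = mg cos 46° = 13.615 N.
Friction up the slope is f = μN = 0.13 × 13.615 = 1.770 N, so the net downslope force is 14.099 − 1.770 = 12.329 N and a = 12.329 / 2 = 6.1645 m/s².
Starting from rest over a distance of 4.8 m, v² = 2aL = 2 × 6.1645 × 4.8 = 59.1792, so v = 7.6928 m/s.

7.693 m/s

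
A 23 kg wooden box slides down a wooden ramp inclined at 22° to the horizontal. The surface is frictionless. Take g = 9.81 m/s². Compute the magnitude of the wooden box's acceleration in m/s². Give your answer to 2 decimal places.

3.67 m/s²

Resolving the weight along the incline: the component pulling the wooden box down the slope is mg sin 22° = 23 × 9.81 × 0.3746 = 84.521 N, and the normal force is N = mg cos 22° = 23 × 9.81 × 0.9272 = 209.204 N.
With no friction the net force along the incline is 84.521 N, so a = g sin 22° = 84.521 / 23 = 3.6748 m/s².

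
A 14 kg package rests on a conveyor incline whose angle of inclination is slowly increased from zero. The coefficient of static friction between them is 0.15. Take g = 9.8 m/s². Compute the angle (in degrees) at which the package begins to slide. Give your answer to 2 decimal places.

At the threshold of sliding, static friction is at its maximum μ_s N and exactly balances the weight component along the incline: mg sin θ = μ_s mg cos θ.
Hence tan θ = μ_s = 0.15, so θ = arctan(0.15) = 8.5308°.

8.53°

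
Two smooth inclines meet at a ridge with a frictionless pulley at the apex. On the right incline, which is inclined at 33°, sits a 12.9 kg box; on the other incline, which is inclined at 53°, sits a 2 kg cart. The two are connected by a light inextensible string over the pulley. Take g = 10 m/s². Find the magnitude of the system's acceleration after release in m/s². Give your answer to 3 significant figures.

Resolve each weight along its own incline: the 12.9 kg mass has component 12.9 × 10 × sin 33° = 70.258 N down its slope, and the 2 kg mass has 2 × 10 × sin 53° = 15.973 N down its slope.
The 12.9 kg side's 70.258 N exceeds the other side's 15.973 N, so that mass slides down and the 2 kg mass slides up. Taking that direction as positive, Newton's second law for the whole system gives 70.258 − 15.973 = (12.9 + 2) a, so a = 54.285 / 14.9 = 3.6433 m/s².

3.64 m/s²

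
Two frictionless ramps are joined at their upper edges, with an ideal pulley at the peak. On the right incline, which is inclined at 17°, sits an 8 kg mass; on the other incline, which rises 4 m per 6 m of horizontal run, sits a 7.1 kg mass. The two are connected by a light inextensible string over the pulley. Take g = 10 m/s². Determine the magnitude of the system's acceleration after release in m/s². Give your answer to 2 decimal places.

1.06 m/s²

Resolve each weight along its own incline: the 8 kg mass has component 8 × 10 × sin 17° = 23.390 N down its slope, and the 7.1 kg mass has 7.1 × 10 × sin 33.69° = 39.384 N down its slope.
The 7.1 kg side's 39.384 N exceeds the other side's 23.390 N, so that mass slides down and the 8 kg mass slides up. Taking that direction as positive, Newton's second law for the whole system gives 39.384 − 23.390 = (8 + 7.1) a, so a = 15.994 / 15.1 = 1.0592 m/s².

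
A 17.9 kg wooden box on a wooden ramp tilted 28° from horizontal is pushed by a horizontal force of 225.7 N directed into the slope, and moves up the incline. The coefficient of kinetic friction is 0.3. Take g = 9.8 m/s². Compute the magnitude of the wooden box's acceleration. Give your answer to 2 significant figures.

2.2 m/s²

The horizontal push has components F cos 28° = 225.7 × 0.8829 = 199.271 N up the incline and F sin 28° = 225.7 × 0.4695 = 105.966 N pressing into the surface.
The normal force is therefore N = mg cos 28° + F sin 28° = 154.878 + 105.966 = 260.844 N, and kinetic friction down the slope is μN = 0.3 × 260.844 = 78.253 N.
Along the incline: F cos 28° − mg sin 28° − μN = ma, so 199.271 − 82.360 − 78.253 = 17.9 a, giving a = 2.1597 m/s².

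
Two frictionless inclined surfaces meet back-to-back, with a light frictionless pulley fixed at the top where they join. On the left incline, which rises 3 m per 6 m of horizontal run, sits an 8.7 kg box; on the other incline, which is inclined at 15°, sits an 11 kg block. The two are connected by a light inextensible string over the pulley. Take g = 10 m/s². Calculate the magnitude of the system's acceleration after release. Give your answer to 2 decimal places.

Resolve each weight along its own incline: the 8.7 kg mass has component 8.7 × 10 × sin 26.57° = 38.908 N down its slope, and the 11 kg mass has 11 × 10 × sin 15° = 28.470 N down its slope.
The 8.7 kg side's 38.908 N exceeds the other side's 28.470 N, so that mass slides down and the 11 kg mass slides up. Taking that direction as positive, Newton's second law for the whole system gives 38.908 − 28.470 = (8.7 + 11) a, so a = 10.438 / 19.7 = 0.5298 m/s².

0.53 m/s²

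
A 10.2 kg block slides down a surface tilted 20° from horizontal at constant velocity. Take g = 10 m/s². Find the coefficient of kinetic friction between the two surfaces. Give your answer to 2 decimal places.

0.36

At constant velocity the net force along the incline is zero: mg sin 20° = μ mg cos 20°.
So μ = tan 20° = 0.3420 / 0.9397 = 0.3639.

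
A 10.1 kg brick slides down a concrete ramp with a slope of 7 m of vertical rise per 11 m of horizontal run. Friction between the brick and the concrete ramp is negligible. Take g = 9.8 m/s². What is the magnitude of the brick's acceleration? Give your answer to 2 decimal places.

5.26 m/s²

Resolving the weight along the incline: the component pulling the brick down the slope is mg sin 32.47° = 10.1 × 9.8 × 0.5369 = 53.142 N, and the normal force is N = mg cos 32.47° = 10.1 × 9.8 × 0.8437 = 83.509 N.
With no friction the net force along the incline is 53.142 N, so a = g sin 32.47° = 53.142 / 10.1 = 5.2616 m/s².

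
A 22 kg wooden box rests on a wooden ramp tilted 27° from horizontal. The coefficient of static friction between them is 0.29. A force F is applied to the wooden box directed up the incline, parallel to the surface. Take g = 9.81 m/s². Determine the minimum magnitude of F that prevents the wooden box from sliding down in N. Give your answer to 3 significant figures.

42.2 N

The normal force is N = mg cos 27° = 192.297 N. With F at its minimum the wooden box is on the verge of sliding down, so static friction is at its maximum μ_s N = 0.29 × 192.297 = 55.766 N and acts up the slope.
Equilibrium along the incline: F + μ_s N = mg sin 27°, so F = 97.980 − 55.766 = 42.214 N.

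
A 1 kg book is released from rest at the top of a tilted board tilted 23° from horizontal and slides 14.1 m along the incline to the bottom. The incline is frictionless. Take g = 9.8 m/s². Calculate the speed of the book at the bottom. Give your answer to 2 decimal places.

10.39 m/s

The weight component along the incline is mg sin 23° = 3.829 N and the normal force is N = mg cos 23° = 9.021 N.
With no friction, a = g sin 23° = 3.8292 m/s².
Starting from rest over a distance of 14.1 m, v² = 2aL = 2 × 3.8292 × 14.1 = 107.9834, so v = 10.3915 m/s.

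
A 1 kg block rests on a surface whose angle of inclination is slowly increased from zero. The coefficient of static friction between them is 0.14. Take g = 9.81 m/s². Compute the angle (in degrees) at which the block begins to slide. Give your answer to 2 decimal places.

7.97°

At the threshold of sliding, static friction is at its maximum μ_s N and exactly balances the weight component along the incline: mg sin θ = μ_s mg cos θ.
Hence tan θ = μ_s = 0.14, so θ = arctan(0.14) = 7.9696°.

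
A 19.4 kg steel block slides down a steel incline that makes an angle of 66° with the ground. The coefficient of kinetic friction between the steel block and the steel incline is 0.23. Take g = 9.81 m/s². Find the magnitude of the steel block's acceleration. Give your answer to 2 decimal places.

Resolving the weight along the incline: the component pulling the steel block down the slope is mg sin 66° = 19.4 × 9.81 × 0.9135 = 173.852 N, and the normal force is N = mg cos 66° = 19.4 × 9.81 × 0.4067 = 77.401 N.
Kinetic friction acts up the slope with magnitude f = μN = 0.23 × 77.401 = 17.802 N.
Net force along the incline is 173.852 − 17.802 = 156.050 N, so a = 156.050 / 19.4 = 8.0438 m/s².

8.04 m/s²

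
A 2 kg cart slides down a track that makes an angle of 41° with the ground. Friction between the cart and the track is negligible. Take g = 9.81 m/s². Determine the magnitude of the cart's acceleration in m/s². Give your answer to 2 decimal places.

6.44 m/s²

Resolving the weight along the incline: the component pulling the cart down the slope is mg sin 41° = 2 × 9.81 × 0.6561 = 12.873 N, and the normal force is N = mg cos 41° = 2 × 9.81 × 0.7547 = 14.807 N.
With no friction the net force along the incline is 12.873 N, so a = g sin 41° = 12.873 / 2 = 6.4365 m/s².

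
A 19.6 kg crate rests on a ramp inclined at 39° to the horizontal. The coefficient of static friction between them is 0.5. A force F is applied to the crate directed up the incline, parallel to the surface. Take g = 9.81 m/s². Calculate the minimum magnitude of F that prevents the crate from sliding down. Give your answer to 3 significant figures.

The normal force is N = mg cos 39° = 149.427 N. With F at its minimum the crate is on the verge of sliding down, so static friction is at its maximum μ_s N = 0.5 × 149.427 = 74.713 N and acts up the slope.
Equilibrium along the incline: F + μ_s N = mg sin 39°, so F = 121.003 − 74.713 = 46.290 N.

46.3 N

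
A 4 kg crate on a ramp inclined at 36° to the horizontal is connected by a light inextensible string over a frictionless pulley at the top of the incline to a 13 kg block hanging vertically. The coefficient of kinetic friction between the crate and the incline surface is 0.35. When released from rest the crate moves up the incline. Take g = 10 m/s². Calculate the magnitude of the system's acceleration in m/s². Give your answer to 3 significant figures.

5.60 m/s²

For the crate on the incline: the weight component along the slope is m₁g sin 36° = 4 × 10 × 0.5878 = 23.512 N and the normal force is N = m₁g cos 36° = 32.361 N.
Kinetic friction opposes the crate's motion up the incline: f = μN = 0.35 × 32.361 = 11.326 N acting down the slope.
Newton's second law for the crate (up-slope positive): T − 23.512 − 11.326 = 4 a. For the hanging block (downward positive): 13 × 10 − T = 13 a.
Adding the two equations eliminates T: 95.162 = 17 a, so a = 5.5978 m/s².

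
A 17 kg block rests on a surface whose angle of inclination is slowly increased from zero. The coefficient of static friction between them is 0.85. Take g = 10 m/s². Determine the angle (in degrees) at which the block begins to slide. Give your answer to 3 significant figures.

At the threshold of sliding, static friction is at its maximum μ_s N and exactly balances the weight component along the incline: mg sin θ = μ_s mg cos θ.
Hence tan θ = μ_s = 0.85, so θ = arctan(0.85) = 40.3645°.

40.4°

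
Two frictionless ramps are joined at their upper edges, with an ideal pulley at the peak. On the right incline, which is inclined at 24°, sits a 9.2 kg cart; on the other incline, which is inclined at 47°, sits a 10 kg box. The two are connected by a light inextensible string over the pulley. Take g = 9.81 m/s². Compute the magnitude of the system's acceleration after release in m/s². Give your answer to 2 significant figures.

Resolve each weight along its own incline: the 9.2 kg mass has component 9.2 × 9.81 × sin 24° = 36.709 N down its slope, and the 10 kg mass has 10 × 9.81 × sin 47° = 71.746 N down its slope.
The 10 kg side's 71.746 N exceeds the other side's 36.709 N, so that mass slides down and the 9.2 kg mass slides up. Taking that direction as positive, Newton's second law for the whole system gives 71.746 − 36.709 = (9.2 + 10) a, so a = 35.037 / 19.2 = 1.8248 m/s².

1.8 m/s²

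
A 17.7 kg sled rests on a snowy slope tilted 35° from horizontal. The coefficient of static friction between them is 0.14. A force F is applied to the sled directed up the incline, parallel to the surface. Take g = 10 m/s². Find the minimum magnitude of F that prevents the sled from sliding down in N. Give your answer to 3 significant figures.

The normal force is N = mg cos 35° = 144.990 N. With F at its minimum the sled is on the verge of sliding down, so static friction is at its maximum μ_s N = 0.14 × 144.990 = 20.299 N and acts up the slope.
Equilibrium along the incline: F + μ_s N = mg sin 35°, so F = 101.523 − 20.299 = 81.224 N.

81.2 N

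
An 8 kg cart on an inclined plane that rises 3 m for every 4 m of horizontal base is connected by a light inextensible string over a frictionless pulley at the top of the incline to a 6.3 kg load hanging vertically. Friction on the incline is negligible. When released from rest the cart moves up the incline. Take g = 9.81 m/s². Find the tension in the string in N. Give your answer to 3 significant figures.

For the cart on the incline: the weight component along the slope is m₁g sin 36.87° = 8 × 9.81 × 0.6000 = 47.088 N and the normal force is N = m₁g cos 36.87° = 62.784 N.
Newton's second law for the cart (up-slope positive): T − 47.088 = 8 a. For the hanging load (downward positive): 6.3 × 9.81 − T = 6.3 a.
Adding the two equations eliminates T: 14.715 = 14.3 a, so a = 1.0290 m/s².
Then from the hanging load's equation, T = 6.3 × (9.81 − 1.0290) = 55.320 N.

55.3 N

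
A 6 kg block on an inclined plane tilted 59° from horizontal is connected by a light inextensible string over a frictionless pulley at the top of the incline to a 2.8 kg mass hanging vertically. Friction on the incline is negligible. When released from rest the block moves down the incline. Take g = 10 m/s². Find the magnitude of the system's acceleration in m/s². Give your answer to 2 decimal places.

For the block on the incline: the weight component along the slope is m₁g sin 59° = 6 × 10 × 0.8572 = 51.432 N and the normal force is N = m₁g cos 59° = 30.902 N.
Newton's second law for the block (down-slope positive): 51.432 − T = 6 a. For the hanging mass (upward positive): T − 2.8 × 10 = 2.8 a.
Adding the two equations eliminates T: 23.432 = 8.8 a, so a = 2.6627 m/s².

2.66 m/s²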